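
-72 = -72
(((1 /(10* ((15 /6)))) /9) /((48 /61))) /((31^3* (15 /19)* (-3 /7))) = -8113 /14478426000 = -0.00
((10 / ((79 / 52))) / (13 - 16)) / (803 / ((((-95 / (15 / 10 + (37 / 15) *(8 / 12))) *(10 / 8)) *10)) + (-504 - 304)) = 1425000 / 526153667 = 0.00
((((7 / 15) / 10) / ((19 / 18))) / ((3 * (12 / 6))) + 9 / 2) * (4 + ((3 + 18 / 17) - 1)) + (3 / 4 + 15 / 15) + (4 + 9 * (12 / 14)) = 2047607 / 45220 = 45.28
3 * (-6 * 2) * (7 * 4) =-1008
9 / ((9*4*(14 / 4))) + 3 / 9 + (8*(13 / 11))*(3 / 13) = 1195 / 462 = 2.59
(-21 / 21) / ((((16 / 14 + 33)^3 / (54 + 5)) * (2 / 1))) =-0.00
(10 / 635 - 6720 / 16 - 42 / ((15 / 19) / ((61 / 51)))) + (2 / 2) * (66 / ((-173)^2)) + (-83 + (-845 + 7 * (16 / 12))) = -1359160905838 / 969250665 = -1402.28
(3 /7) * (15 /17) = 45 /119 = 0.38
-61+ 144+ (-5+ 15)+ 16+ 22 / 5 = 567 / 5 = 113.40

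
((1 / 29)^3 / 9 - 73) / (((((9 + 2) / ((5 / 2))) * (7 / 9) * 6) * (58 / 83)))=-5.09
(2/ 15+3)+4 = 107/ 15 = 7.13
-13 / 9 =-1.44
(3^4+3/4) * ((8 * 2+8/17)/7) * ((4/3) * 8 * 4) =139520/17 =8207.06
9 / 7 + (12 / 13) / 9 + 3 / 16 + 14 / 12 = 3993 / 1456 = 2.74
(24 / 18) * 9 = 12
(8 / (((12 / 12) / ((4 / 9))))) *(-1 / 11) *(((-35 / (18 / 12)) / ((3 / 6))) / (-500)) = -224 / 7425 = -0.03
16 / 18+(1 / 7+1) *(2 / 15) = 328 / 315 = 1.04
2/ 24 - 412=-4943/ 12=-411.92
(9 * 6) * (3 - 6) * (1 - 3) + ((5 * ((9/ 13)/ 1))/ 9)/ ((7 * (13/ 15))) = 383367/ 1183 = 324.06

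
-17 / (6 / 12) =-34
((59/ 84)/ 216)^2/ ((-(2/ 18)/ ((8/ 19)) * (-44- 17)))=3481/ 5299281792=0.00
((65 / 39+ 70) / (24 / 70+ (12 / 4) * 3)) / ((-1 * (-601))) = 7525 / 589581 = 0.01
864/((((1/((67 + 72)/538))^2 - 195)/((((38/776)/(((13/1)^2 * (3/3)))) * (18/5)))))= -1427280912/285086646715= -0.01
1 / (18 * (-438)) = -1 / 7884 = -0.00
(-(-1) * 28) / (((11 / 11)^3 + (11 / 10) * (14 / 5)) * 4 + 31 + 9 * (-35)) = -0.10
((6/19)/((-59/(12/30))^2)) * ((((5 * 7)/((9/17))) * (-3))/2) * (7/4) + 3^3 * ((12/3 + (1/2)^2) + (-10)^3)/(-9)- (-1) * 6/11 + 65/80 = 173943769917/58202320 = 2988.61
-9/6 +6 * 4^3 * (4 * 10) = 30717/2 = 15358.50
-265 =-265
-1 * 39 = -39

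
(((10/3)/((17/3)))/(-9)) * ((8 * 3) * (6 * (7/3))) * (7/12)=-1960/153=-12.81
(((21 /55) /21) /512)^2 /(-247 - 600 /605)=-1 /196653875200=-0.00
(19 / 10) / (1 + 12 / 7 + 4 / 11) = 1463 / 2370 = 0.62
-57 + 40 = -17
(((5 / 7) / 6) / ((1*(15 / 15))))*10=25 / 21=1.19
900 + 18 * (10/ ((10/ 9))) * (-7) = -234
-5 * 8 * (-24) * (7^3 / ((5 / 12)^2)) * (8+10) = 170698752 / 5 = 34139750.40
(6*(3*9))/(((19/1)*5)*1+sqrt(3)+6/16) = 988848/581977 - 10368*sqrt(3)/581977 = 1.67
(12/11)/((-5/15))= -3.27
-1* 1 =-1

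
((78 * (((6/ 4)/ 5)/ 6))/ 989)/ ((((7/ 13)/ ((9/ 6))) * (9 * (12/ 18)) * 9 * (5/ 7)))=169/ 593400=0.00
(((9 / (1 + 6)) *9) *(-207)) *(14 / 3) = -11178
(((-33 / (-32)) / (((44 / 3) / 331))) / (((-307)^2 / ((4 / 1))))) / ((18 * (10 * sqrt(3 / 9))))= 331 * sqrt(3) / 60319360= 0.00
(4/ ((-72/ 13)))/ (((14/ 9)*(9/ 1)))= -13/ 252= -0.05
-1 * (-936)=936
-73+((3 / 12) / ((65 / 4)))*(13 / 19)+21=-4939 / 95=-51.99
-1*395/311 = -395/311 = -1.27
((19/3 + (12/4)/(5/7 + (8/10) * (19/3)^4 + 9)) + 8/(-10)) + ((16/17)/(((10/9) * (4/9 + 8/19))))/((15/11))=1084583594879/173440208400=6.25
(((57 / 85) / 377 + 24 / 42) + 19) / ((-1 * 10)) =-2195282 / 1121575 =-1.96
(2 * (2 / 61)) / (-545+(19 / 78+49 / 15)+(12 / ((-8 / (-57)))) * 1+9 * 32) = -390 / 999119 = -0.00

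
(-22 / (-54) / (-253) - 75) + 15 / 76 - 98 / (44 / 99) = -13937179 / 47196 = -295.30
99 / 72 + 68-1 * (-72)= 1131 / 8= 141.38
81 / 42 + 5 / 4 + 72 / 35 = 733 / 140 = 5.24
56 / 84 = 2 / 3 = 0.67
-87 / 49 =-1.78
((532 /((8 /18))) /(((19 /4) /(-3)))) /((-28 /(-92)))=-2484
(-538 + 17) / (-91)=521 / 91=5.73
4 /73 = 0.05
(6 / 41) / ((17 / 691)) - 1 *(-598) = 420952 / 697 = 603.95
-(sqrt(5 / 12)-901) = 901-sqrt(15) / 6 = 900.35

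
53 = 53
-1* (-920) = 920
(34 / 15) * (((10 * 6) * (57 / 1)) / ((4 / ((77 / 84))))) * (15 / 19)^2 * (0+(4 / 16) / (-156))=-14025 / 7904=-1.77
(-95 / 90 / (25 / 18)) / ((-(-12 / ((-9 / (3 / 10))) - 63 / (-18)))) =38 / 195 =0.19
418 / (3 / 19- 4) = -108.79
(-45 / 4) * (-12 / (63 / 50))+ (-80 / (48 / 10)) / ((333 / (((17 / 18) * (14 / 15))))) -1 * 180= -13764560 / 188811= -72.90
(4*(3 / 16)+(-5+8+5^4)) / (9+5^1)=44.91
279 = 279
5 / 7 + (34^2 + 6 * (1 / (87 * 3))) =1156.74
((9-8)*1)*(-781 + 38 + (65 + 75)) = -603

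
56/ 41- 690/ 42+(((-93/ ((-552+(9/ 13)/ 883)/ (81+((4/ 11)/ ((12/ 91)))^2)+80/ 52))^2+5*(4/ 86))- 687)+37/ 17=-102199986334133076490219785/ 333229147889300272203461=-306.70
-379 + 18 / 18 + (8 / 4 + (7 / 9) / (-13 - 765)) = -2632759 / 7002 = -376.00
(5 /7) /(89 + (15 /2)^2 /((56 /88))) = 20 /4967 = 0.00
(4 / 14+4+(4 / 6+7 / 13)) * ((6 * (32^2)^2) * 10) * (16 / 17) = 502980935680 / 1547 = 325133119.38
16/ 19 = 0.84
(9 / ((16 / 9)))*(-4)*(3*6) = -364.50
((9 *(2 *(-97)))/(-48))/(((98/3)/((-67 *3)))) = -175473/784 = -223.82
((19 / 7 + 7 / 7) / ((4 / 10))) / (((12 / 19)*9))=1235 / 756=1.63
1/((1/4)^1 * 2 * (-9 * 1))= -2/9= -0.22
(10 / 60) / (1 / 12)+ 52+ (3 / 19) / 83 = 85161 / 1577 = 54.00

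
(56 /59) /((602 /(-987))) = -3948 /2537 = -1.56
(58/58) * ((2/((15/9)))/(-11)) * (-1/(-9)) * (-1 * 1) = 2/165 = 0.01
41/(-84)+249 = 20875/84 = 248.51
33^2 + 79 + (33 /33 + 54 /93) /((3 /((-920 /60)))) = 323618 /279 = 1159.92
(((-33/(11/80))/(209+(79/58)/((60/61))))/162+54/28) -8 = -560735935/92249514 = -6.08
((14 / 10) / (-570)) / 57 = -7 / 162450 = -0.00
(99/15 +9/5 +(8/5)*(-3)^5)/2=-951/5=-190.20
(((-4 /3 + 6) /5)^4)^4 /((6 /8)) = 8711813351237484544 /19705225067138671875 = 0.44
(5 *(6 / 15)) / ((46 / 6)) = 0.26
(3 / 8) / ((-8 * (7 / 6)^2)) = -27 / 784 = -0.03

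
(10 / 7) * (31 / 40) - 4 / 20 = 127 / 140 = 0.91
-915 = -915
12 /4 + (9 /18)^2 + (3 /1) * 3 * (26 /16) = 143 /8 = 17.88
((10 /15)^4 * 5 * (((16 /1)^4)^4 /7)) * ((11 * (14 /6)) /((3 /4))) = 64932539139457621688320 /729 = 89070698408035146348.86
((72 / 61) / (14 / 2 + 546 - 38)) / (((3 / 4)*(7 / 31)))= 2976 / 219905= 0.01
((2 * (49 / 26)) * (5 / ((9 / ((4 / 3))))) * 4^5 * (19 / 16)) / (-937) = -1191680 / 328887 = -3.62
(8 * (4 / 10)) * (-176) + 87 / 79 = -222029 / 395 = -562.10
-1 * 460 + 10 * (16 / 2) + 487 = 107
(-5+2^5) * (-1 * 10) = -270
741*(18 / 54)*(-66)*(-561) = 9145422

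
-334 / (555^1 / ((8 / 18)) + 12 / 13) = -17368 / 64983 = -0.27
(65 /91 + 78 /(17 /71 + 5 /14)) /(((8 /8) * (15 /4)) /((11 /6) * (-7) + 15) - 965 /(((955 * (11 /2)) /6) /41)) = -29808807314 /9855764961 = -3.02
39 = 39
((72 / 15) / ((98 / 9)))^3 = 0.09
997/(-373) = -997/373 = -2.67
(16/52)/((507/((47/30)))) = 94/98865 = 0.00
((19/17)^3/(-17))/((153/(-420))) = 0.23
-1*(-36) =36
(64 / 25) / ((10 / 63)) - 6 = 1266 / 125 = 10.13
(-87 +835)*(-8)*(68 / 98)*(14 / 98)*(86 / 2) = -25506.15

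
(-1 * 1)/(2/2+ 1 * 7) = -1/8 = -0.12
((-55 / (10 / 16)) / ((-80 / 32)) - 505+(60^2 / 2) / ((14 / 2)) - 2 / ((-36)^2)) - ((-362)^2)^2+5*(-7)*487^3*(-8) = 344006490799621 / 22680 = 15167834691.34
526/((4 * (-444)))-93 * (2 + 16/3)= -605879/888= -682.30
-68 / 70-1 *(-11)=351 / 35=10.03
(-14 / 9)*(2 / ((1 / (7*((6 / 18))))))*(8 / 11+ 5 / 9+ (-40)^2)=-31071292 / 2673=-11624.13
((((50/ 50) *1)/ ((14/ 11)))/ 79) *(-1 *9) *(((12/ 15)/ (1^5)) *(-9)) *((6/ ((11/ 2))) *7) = 1944/ 395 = 4.92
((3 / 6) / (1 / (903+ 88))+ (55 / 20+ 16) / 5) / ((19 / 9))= 236.49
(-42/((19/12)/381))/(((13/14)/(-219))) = 588745584/247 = 2383585.36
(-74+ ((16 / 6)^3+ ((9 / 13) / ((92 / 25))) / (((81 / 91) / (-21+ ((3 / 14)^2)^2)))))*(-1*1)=810774581 / 13632192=59.47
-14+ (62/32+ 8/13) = -2381/208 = -11.45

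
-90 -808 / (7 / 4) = -3862 / 7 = -551.71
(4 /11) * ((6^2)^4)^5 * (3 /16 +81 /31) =4641862478613486655057039265366016 /341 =13612499937282952067615950000000.00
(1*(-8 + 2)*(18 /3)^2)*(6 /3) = -432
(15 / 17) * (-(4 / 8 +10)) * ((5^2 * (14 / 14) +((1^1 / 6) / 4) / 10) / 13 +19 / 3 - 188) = 11776779 / 7072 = 1665.27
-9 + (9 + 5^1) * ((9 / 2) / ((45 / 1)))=-38 / 5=-7.60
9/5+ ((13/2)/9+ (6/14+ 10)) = 8159/630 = 12.95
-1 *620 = -620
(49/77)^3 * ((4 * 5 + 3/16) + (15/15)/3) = 337855/63888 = 5.29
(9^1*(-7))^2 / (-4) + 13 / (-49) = -992.52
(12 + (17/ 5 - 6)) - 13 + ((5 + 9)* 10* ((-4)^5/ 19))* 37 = -26521942/ 95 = -279178.34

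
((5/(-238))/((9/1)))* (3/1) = -5/714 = -0.01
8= 8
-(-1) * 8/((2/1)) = 4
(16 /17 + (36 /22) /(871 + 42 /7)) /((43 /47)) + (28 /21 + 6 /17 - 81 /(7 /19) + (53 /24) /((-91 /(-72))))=-414670921664 /1925184261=-215.39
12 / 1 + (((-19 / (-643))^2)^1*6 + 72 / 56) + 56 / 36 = 386711273 / 26047287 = 14.85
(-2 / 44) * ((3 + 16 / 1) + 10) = -29 / 22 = -1.32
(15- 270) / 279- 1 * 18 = -1759 / 93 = -18.91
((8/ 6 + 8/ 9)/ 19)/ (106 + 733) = 20/ 143469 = 0.00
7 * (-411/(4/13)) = -37401/4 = -9350.25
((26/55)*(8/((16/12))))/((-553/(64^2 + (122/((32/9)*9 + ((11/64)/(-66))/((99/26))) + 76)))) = -396225768432/18499710845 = -21.42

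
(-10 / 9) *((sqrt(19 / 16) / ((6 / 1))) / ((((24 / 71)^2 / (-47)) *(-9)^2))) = 1184635 *sqrt(19) / 5038848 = 1.02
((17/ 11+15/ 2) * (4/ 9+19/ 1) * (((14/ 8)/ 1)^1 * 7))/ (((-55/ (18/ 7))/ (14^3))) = -33445930/ 121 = -276412.64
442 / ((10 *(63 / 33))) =2431 / 105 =23.15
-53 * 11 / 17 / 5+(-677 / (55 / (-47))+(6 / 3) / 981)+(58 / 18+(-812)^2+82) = 121075183765 / 183447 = 660000.89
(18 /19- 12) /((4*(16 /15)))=-1575 /608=-2.59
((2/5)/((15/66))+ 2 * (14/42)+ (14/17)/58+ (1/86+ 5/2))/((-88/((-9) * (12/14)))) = 70866837/163232300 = 0.43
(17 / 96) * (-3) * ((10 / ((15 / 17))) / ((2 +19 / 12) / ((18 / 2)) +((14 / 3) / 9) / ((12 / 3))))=-11.41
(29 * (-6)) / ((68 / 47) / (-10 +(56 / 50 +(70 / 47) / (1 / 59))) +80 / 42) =-84787416 / 937085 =-90.48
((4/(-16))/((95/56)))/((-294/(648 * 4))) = 864/665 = 1.30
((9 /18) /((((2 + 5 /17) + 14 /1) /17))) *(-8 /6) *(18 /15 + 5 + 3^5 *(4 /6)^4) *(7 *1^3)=-1096466 /4155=-263.89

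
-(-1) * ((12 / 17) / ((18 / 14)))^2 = 0.30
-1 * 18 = -18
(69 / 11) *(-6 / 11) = -414 / 121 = -3.42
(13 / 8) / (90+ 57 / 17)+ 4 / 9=0.46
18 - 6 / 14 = 123 / 7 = 17.57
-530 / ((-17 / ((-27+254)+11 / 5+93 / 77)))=9402942 / 1309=7183.30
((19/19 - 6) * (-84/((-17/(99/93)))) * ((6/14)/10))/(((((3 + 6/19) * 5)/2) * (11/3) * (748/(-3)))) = 513/3449215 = 0.00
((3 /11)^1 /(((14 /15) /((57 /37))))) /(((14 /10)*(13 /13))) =12825 /39886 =0.32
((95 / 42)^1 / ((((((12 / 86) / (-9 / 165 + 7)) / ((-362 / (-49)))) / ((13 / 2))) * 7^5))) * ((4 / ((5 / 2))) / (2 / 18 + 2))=0.24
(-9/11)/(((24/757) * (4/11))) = -2271/32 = -70.97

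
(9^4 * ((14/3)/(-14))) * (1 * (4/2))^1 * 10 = -43740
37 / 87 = 0.43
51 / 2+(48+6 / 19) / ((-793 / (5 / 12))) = 383826 / 15067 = 25.47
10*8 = 80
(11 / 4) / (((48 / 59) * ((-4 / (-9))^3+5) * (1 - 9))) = -157707 / 1899008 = -0.08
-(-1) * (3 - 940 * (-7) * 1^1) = 6583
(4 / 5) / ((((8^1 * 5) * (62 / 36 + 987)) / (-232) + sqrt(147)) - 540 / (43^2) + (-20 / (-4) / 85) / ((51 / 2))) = -53144012426074376904 / 11286342037093992283505 - 2178555082917342192 * sqrt(3) / 11286342037093992283505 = -0.01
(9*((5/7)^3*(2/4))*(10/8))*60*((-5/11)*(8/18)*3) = -281250/3773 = -74.54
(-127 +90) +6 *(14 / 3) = -9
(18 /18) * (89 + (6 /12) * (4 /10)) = 446 /5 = 89.20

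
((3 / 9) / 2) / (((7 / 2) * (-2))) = -0.02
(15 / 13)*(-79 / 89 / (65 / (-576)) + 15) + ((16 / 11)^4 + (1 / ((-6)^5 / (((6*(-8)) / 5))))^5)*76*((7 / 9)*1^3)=50270501920562223285757373 / 172764721496842128225000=290.98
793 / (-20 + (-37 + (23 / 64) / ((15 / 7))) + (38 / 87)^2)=-1920709440 / 137190277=-14.00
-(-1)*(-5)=-5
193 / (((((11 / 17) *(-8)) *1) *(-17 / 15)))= 2895 / 88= 32.90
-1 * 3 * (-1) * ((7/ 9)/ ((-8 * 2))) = -7/ 48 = -0.15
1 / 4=0.25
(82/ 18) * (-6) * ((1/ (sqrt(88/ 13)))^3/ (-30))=533 * sqrt(286)/ 174240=0.05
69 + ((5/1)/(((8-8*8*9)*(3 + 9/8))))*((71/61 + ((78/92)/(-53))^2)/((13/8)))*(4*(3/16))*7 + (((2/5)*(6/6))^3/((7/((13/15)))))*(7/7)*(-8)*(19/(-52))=1667267499358191779/24157997955341250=69.02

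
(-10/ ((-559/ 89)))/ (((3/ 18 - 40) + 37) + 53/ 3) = 60/ 559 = 0.11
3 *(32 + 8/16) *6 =585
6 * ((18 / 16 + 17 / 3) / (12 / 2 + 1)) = 163 / 28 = 5.82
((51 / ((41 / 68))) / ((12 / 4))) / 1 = 1156 / 41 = 28.20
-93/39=-31/13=-2.38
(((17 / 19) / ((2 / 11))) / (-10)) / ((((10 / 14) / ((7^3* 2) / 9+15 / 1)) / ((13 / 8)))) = -13970957 / 136800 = -102.13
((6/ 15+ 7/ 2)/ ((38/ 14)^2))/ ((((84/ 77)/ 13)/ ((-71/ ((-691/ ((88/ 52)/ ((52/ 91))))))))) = 38307269/ 19956080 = 1.92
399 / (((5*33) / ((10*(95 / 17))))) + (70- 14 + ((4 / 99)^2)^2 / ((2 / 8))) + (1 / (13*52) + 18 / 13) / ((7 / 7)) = 212525862156209 / 1103916934692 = 192.52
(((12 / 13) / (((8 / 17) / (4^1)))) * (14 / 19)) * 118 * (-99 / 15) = -5560632 / 1235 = -4502.54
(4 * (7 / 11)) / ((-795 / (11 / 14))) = -2 / 795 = -0.00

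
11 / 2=5.50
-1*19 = -19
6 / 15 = 2 / 5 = 0.40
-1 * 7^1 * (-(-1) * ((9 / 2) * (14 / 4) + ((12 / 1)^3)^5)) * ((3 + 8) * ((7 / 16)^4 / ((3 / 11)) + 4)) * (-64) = 313902572300412446074.41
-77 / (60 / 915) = -4697 / 4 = -1174.25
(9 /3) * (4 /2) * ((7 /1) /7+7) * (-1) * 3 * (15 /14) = -1080 /7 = -154.29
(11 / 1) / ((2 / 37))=407 / 2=203.50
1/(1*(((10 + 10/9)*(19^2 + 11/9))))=81/326000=0.00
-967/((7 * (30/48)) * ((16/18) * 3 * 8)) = -2901/280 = -10.36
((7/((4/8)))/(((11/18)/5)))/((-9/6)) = -840/11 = -76.36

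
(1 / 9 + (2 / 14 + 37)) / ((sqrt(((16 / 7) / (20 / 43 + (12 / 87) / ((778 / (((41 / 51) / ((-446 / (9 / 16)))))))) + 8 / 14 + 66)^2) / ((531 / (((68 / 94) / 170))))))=445332260972392805 / 6848074978014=65030.28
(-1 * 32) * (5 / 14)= -80 / 7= -11.43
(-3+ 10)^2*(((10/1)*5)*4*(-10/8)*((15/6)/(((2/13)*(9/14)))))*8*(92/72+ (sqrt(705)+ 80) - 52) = -5874732500/81 - 22295000*sqrt(705)/9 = -138302360.14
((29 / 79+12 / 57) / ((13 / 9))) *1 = 7803 / 19513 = 0.40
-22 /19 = -1.16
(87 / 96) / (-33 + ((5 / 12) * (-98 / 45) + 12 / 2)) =-783 / 24112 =-0.03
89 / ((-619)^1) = -0.14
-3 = -3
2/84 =1/42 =0.02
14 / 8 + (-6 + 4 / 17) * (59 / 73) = -14441 / 4964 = -2.91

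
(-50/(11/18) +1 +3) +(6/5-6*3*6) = -10154/55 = -184.62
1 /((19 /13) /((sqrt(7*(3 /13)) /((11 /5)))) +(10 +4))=95550 /1294019 - 1045*sqrt(273) /1294019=0.06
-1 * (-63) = 63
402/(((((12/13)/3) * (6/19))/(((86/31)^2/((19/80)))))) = 128838320/961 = 134066.93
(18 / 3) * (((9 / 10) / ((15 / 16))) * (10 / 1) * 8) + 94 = 2774 / 5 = 554.80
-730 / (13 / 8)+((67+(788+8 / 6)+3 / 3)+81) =19075 / 39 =489.10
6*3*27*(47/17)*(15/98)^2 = 2569725/81634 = 31.48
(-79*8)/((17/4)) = -2528/17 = -148.71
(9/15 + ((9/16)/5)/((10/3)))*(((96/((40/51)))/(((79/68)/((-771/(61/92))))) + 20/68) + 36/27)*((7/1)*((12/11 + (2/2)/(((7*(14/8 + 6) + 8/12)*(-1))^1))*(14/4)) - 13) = -97977684216036313/95017572320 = -1031153.31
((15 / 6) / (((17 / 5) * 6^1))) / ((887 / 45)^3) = 759375 / 47454759004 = 0.00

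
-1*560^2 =-313600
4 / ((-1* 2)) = -2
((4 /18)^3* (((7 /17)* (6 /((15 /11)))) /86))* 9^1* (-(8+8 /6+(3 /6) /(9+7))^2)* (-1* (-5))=-62231477 /68211072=-0.91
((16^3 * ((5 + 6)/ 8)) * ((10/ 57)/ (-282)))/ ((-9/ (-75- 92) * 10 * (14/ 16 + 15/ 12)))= -3.06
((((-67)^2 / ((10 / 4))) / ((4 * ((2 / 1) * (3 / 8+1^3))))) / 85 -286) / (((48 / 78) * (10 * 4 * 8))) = -2158117 / 1496000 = -1.44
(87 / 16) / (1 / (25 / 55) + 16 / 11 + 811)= 4785 / 716896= 0.01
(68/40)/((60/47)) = 799/600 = 1.33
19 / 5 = 3.80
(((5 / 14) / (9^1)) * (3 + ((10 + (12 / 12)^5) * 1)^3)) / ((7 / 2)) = 6670 / 441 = 15.12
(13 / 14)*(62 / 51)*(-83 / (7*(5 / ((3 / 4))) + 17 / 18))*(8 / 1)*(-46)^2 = -3397348032 / 101983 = -33312.89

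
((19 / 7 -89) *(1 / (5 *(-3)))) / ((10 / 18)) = 1812 / 175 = 10.35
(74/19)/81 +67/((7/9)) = 928535/10773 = 86.19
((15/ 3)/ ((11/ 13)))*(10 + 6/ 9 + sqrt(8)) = 130*sqrt(2)/ 11 + 2080/ 33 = 79.74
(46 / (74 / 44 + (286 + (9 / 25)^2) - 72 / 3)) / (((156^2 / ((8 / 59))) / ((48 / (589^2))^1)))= 5060000 / 37643227056655311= 0.00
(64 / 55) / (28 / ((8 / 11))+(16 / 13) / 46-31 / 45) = 344448 / 11200387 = 0.03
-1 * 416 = -416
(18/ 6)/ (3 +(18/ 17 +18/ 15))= 85/ 149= 0.57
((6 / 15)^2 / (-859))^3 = -64 / 9903746546875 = -0.00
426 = 426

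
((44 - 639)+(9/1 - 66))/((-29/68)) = 1528.83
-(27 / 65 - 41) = 2638 / 65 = 40.58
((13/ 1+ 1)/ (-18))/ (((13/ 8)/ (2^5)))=-1792/ 117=-15.32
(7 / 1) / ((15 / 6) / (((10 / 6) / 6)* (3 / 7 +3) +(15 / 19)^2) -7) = -1.29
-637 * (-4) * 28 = 71344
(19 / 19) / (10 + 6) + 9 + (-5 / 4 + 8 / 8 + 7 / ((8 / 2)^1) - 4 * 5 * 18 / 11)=-3901 / 176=-22.16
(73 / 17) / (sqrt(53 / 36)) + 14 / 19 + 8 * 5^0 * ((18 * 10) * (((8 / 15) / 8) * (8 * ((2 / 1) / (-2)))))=-14578 / 19 + 438 * sqrt(53) / 901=-763.72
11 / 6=1.83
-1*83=-83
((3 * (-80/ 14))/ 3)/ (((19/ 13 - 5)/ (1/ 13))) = 20/ 161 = 0.12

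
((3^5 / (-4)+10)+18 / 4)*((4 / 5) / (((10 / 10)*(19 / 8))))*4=-1184 / 19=-62.32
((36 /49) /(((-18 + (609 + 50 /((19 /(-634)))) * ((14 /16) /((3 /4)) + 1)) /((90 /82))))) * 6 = -1108080 /529831561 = -0.00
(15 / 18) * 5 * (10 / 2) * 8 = 500 / 3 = 166.67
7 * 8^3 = 3584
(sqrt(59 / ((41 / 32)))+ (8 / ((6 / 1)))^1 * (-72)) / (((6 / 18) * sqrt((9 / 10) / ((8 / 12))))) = -230.35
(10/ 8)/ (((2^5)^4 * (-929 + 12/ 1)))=-5/ 3846176768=-0.00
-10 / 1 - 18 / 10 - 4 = -79 / 5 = -15.80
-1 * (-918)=918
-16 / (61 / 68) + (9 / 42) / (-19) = -289591 / 16226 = -17.85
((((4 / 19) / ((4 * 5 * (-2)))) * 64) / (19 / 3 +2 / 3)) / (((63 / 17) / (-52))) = 28288 / 41895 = 0.68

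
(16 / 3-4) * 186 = 248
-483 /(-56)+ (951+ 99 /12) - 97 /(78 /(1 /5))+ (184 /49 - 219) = 752.38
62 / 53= 1.17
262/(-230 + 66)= -131/82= -1.60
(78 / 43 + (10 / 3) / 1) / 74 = 332 / 4773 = 0.07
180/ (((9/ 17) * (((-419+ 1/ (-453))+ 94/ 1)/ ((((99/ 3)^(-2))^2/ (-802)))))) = 12835/ 11668993410591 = 0.00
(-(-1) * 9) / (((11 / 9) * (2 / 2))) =81 / 11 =7.36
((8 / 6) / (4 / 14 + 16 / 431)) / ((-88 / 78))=-39221 / 10714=-3.66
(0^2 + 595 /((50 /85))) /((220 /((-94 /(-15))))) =95081 /3300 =28.81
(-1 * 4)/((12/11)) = -11/3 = -3.67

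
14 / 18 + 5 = 52 / 9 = 5.78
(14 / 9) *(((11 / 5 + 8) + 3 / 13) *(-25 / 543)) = -0.75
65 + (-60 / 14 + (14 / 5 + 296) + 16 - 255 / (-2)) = 35211 / 70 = 503.01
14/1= 14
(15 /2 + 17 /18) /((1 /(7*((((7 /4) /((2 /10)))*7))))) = 32585 /9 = 3620.56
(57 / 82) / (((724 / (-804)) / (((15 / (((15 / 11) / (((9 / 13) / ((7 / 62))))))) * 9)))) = -316453797 / 675311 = -468.60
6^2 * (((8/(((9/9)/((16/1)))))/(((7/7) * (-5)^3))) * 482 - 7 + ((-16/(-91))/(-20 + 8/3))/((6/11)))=-2664872748/147875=-18021.12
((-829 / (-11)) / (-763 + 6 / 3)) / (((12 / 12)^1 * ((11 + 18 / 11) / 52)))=-43108 / 105779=-0.41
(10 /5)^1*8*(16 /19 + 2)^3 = 2519424 /6859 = 367.32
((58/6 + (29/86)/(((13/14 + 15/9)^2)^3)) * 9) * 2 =12549495666597546/72115304766163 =174.02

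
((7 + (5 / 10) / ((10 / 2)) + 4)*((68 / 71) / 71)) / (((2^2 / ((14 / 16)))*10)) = 13209 / 4032800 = 0.00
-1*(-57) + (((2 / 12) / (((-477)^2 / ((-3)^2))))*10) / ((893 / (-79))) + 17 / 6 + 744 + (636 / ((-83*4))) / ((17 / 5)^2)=2611255453241053 / 3249173429226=803.67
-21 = -21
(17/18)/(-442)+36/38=8405/8892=0.95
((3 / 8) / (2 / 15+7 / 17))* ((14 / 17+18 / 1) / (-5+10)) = 360 / 139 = 2.59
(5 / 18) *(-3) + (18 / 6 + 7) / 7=25 / 42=0.60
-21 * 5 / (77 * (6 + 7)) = -15 / 143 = -0.10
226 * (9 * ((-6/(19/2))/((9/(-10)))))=27120/19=1427.37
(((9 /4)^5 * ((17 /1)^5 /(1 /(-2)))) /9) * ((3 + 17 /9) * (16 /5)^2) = -22771666566 /25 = -910866662.64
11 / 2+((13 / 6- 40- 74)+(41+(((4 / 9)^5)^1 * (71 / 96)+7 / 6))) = -22729321 / 354294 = -64.15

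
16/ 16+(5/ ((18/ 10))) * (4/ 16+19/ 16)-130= -18001/ 144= -125.01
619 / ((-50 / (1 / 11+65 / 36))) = -464869 / 19800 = -23.48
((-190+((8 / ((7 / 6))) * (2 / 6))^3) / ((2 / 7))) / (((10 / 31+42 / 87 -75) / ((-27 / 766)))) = -0.30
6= 6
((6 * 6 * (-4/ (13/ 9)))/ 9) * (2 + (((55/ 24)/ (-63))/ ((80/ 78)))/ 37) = -298225/ 13468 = -22.14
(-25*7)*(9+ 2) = -1925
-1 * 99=-99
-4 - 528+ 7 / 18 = -9569 / 18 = -531.61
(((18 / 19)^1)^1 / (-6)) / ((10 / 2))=-3 / 95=-0.03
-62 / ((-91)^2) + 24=198682 / 8281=23.99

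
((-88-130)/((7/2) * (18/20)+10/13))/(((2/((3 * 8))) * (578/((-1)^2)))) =-340080/294491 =-1.15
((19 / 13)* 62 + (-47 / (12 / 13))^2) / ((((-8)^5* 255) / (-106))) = 0.03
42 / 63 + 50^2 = 7502 / 3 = 2500.67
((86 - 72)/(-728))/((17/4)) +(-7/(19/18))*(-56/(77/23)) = 5123455/46189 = 110.92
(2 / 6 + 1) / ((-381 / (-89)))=356 / 1143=0.31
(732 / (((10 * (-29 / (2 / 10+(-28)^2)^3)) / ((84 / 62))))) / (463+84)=-3015045.48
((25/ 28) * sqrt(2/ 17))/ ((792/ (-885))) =-7375 * sqrt(34)/ 125664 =-0.34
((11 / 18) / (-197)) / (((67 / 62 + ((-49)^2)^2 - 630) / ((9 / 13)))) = -341 / 915246771309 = -0.00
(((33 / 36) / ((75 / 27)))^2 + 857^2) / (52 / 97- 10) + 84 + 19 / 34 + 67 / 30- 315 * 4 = -723185683633 / 9180000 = -78778.40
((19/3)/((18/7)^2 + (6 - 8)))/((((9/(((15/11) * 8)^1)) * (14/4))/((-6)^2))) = 21280/1243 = 17.12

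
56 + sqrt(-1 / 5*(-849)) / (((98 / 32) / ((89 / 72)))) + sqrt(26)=sqrt(26) + 178*sqrt(4245) / 2205 + 56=66.36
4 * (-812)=-3248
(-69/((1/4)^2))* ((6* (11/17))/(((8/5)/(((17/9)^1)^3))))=-1462340/81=-18053.58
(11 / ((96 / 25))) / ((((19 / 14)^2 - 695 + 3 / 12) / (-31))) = 83545 / 651888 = 0.13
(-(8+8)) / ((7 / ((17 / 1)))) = -272 / 7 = -38.86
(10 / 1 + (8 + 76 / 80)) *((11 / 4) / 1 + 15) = 26909 / 80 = 336.36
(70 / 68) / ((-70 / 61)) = -61 / 68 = -0.90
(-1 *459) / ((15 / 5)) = -153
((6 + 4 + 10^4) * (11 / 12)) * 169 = 9304295 / 6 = 1550715.83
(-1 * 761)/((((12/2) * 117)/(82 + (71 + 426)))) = -146873/234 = -627.66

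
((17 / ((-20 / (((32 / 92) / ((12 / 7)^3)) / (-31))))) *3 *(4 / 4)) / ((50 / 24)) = 5831 / 2139000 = 0.00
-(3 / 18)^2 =-1 / 36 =-0.03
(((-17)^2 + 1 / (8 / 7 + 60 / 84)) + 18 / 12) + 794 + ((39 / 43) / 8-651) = 1941527 / 4472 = 434.15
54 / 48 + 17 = 145 / 8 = 18.12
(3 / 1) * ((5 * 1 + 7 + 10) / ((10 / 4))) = 132 / 5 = 26.40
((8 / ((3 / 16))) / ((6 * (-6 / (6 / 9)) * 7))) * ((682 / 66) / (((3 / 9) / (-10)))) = 34.99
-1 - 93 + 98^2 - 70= 9440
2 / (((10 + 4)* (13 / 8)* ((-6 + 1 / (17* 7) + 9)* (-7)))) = -68 / 16289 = -0.00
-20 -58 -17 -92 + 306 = 119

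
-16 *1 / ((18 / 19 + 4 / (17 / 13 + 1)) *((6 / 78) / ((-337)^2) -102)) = 0.06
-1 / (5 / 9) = -9 / 5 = -1.80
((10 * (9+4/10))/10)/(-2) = -47/10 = -4.70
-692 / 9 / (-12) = 173 / 27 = 6.41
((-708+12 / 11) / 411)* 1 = -2592 / 1507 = -1.72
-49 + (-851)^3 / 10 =-61629554.10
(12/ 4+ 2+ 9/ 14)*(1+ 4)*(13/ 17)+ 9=7277/ 238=30.58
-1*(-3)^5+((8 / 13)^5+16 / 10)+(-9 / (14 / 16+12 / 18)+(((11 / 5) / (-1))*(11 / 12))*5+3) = 191038759771 / 824270460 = 231.77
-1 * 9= -9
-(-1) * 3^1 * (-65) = -195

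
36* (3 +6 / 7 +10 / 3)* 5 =9060 / 7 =1294.29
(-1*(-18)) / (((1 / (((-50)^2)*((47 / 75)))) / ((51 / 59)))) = 1438200 / 59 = 24376.27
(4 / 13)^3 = 64 / 2197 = 0.03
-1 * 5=-5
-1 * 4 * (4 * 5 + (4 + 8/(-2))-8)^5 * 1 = -995328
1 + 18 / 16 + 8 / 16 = 21 / 8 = 2.62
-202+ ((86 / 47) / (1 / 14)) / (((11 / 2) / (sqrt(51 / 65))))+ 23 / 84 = -16945 / 84+ 2408*sqrt(3315) / 33605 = -197.60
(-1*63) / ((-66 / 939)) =19719 / 22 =896.32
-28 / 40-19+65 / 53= -9791 / 530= -18.47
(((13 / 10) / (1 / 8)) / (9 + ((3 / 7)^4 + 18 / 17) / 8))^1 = 16979872 / 14917095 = 1.14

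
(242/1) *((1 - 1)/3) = 0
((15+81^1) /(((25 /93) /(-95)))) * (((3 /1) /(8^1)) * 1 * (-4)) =254448 /5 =50889.60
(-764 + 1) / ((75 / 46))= -35098 / 75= -467.97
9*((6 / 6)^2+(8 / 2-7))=-18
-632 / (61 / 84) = -53088 / 61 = -870.30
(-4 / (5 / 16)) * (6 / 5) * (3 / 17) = -1152 / 425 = -2.71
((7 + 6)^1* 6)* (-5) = -390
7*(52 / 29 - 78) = -15470 / 29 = -533.45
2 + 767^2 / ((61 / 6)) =57866.49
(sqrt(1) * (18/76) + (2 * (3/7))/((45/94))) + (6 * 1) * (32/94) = 763223/187530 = 4.07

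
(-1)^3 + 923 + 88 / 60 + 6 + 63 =14887 / 15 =992.47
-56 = -56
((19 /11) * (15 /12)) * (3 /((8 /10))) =1425 /176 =8.10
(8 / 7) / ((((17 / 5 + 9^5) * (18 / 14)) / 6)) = 40 / 442893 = 0.00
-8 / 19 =-0.42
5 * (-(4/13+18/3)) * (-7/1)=2870/13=220.77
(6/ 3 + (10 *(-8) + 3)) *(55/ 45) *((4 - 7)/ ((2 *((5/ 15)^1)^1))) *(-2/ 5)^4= 10.56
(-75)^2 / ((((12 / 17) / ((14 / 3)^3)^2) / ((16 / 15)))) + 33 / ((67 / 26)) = 4288071377482 / 48843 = 87792956.56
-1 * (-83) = 83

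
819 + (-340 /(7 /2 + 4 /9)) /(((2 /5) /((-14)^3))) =42041349 /71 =592131.68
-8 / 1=-8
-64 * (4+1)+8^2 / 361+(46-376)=-234586 / 361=-649.82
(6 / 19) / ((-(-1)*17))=6 / 323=0.02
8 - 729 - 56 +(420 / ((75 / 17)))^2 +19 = 207626 / 25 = 8305.04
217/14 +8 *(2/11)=373/22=16.95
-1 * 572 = -572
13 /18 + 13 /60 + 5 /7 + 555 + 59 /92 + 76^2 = 91769437 /14490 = 6333.29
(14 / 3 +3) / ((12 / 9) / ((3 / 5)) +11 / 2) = 138 / 139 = 0.99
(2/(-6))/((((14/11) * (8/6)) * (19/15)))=-165/1064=-0.16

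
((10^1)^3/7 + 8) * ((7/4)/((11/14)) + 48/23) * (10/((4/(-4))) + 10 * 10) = 9430560/161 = 58574.91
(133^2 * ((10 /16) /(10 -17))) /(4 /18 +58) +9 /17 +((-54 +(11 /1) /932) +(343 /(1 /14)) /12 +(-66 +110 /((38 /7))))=259181970389 /946457184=273.84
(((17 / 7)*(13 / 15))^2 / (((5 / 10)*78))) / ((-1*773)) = -0.00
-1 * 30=-30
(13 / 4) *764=2483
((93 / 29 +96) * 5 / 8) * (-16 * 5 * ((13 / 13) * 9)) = -1294650 / 29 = -44643.10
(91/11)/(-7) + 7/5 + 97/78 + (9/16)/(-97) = 4846991/3329040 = 1.46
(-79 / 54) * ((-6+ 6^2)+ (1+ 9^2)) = -4424 / 27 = -163.85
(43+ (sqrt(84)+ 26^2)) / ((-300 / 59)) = -42421 / 300 - 59 * sqrt(21) / 150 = -143.21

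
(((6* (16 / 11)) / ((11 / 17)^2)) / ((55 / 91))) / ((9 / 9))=2524704 / 73205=34.49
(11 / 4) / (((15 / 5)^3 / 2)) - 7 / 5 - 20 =-5723 / 270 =-21.20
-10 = -10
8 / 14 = 4 / 7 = 0.57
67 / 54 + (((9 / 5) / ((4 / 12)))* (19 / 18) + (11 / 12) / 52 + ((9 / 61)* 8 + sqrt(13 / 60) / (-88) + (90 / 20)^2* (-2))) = -55431029 / 1712880 - sqrt(195) / 2640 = -32.37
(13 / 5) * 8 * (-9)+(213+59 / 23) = 3262 / 115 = 28.37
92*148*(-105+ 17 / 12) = -4231172 / 3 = -1410390.67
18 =18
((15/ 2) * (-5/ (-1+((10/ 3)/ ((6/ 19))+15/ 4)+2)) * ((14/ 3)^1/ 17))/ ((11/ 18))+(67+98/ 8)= 32209129/ 412148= 78.15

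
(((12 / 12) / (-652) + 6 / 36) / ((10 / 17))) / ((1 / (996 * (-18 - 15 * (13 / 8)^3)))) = -19219559763 / 834560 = -23029.57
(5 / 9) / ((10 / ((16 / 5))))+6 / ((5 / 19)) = 22.98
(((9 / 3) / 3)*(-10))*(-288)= 2880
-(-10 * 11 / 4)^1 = 55 / 2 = 27.50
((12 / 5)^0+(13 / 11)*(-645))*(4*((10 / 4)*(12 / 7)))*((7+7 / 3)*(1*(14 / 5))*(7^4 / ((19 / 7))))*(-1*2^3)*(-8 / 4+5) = 1513256027136 / 209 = 7240459459.98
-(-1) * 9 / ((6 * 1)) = 3 / 2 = 1.50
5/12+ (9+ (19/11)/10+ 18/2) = 12269/660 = 18.59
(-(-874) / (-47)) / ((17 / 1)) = -874 / 799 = -1.09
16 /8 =2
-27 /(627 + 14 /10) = -135 /3142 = -0.04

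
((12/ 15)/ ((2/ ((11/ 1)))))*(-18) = -396/ 5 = -79.20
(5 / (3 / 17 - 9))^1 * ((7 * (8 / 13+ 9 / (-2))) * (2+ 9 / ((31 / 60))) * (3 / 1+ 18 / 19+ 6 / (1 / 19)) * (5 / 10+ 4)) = 24321924837 / 153140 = 158821.50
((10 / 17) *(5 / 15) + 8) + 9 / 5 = 2549 / 255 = 10.00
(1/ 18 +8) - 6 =2.06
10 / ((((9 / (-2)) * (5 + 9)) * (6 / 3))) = -5 / 63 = -0.08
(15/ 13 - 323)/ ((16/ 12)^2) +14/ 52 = -2350/ 13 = -180.77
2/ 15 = 0.13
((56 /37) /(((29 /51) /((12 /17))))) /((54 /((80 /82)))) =4480 /131979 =0.03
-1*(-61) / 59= 61 / 59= 1.03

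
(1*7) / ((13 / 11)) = 77 / 13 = 5.92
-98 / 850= -49 / 425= -0.12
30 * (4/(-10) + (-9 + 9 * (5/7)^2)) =-7068/49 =-144.24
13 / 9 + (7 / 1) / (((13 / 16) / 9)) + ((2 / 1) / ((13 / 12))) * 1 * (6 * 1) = 10537 / 117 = 90.06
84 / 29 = 2.90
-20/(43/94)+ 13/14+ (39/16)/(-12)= -828265/19264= -43.00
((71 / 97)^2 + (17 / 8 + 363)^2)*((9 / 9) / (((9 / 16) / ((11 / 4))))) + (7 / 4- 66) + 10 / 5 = 882997617847 / 1354896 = 651708.78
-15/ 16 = -0.94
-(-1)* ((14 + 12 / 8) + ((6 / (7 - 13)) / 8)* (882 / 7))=-1 / 4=-0.25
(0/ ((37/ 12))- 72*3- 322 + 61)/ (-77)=477/ 77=6.19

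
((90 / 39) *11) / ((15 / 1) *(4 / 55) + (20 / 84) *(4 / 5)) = 38115 / 1924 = 19.81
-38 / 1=-38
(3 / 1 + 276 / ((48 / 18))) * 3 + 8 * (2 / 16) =641 / 2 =320.50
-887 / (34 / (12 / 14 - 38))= 115310 / 119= 968.99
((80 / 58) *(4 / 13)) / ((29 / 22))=3520 / 10933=0.32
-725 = -725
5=5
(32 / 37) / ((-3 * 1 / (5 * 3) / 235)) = -37600 / 37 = -1016.22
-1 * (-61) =61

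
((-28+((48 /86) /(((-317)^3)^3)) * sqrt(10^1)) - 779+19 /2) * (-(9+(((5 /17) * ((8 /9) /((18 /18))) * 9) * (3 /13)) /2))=49176 * sqrt(10) /307180815644544565504833091+3268155 /442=7394.02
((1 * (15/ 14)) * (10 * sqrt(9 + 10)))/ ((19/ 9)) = 22.12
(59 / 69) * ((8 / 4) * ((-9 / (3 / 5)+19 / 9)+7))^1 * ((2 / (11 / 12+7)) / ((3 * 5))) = -50032 / 294975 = -0.17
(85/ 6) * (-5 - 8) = -1105/ 6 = -184.17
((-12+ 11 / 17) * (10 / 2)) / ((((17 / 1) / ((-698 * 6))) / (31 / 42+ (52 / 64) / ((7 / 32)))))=7409270 / 119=62262.77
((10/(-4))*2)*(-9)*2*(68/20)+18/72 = 1225/4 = 306.25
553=553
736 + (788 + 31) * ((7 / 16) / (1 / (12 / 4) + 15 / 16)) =62095 / 61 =1017.95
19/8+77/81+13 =16.33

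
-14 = -14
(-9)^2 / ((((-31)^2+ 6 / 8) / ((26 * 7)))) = 58968 / 3847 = 15.33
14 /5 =2.80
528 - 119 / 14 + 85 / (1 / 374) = 64619 / 2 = 32309.50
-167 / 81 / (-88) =167 / 7128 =0.02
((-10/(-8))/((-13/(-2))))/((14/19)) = 95/364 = 0.26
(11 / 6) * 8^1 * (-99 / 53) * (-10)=14520 / 53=273.96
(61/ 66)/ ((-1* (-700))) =61/ 46200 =0.00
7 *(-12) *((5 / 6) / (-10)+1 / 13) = 7 / 13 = 0.54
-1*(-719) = 719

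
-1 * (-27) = 27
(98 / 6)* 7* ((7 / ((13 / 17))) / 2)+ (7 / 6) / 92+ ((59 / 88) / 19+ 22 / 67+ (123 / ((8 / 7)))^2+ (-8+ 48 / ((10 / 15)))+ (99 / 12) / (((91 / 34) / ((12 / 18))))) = 68499028891229 / 5627189568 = 12172.87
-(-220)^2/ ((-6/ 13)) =314600/ 3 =104866.67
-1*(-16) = 16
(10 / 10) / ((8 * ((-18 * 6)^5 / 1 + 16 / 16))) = -1 / 117546246136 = -0.00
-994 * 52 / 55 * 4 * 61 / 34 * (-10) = 12611872 / 187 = 67443.17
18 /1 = 18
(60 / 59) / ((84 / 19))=95 / 413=0.23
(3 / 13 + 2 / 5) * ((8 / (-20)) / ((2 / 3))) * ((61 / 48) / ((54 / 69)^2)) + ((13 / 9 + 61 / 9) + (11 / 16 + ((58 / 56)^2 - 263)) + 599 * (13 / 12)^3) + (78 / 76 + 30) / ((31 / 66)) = 3487805248157 / 6078126600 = 573.83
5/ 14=0.36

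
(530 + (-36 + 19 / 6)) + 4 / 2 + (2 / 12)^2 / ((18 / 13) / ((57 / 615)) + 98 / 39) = 77462927 / 155184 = 499.17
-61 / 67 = -0.91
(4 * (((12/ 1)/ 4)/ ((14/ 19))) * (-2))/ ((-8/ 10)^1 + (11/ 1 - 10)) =-1140/ 7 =-162.86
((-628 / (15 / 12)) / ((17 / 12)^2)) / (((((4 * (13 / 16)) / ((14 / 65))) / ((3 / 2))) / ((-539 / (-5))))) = -16377596928 / 6105125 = -2682.60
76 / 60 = 19 / 15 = 1.27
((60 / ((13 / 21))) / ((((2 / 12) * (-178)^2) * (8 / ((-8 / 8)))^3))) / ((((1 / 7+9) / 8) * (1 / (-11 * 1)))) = 0.00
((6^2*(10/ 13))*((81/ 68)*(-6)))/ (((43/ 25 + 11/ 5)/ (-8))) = 4374000/ 10829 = 403.92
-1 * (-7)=7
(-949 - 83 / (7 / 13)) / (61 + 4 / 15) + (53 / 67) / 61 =-473056261 / 26291671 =-17.99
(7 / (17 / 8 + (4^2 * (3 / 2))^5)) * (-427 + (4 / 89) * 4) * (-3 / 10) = 0.00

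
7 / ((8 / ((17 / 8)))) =119 / 64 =1.86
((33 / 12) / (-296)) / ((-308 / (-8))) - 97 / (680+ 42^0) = -402649 / 2822064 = -0.14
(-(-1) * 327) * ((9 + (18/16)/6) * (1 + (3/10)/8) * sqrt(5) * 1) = 3989727 * sqrt(5)/1280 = 6969.77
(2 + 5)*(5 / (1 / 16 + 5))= 560 / 81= 6.91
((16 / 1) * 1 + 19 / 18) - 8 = 163 / 18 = 9.06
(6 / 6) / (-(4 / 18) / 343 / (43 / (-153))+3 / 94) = 1386406 / 47443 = 29.22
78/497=0.16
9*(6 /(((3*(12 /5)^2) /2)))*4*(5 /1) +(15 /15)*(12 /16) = 503 /4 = 125.75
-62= -62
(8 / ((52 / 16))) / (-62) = -16 / 403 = -0.04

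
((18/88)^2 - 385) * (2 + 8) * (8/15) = -2053.11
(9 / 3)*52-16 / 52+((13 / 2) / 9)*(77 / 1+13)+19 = 3116 / 13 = 239.69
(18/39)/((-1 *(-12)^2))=-1/312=-0.00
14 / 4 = 7 / 2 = 3.50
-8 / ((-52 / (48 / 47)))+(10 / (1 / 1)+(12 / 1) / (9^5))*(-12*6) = -961914640 / 1336257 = -719.86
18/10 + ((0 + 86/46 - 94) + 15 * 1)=-8663/115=-75.33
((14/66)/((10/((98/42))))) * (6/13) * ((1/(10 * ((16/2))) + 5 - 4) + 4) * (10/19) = 19649/326040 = 0.06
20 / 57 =0.35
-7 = -7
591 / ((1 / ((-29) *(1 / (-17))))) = 17139 / 17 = 1008.18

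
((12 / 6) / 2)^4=1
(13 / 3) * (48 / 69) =208 / 69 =3.01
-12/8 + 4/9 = -19/18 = -1.06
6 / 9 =2 / 3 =0.67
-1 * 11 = -11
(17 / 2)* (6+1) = 119 / 2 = 59.50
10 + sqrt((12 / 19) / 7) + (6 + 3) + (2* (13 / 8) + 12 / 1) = 2* sqrt(399) / 133 + 137 / 4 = 34.55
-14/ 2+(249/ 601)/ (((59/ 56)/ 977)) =13375075/ 35459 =377.20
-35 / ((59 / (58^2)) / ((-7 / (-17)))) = -824180 / 1003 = -821.71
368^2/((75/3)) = 5416.96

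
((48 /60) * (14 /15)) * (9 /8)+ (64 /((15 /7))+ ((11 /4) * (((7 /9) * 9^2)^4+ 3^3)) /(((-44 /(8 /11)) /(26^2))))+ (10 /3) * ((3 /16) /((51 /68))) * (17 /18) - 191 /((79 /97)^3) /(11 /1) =-7088015866850531143 /14643258300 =-484046359.19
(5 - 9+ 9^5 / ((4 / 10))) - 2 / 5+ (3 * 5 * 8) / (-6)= 1475981 / 10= 147598.10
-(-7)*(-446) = -3122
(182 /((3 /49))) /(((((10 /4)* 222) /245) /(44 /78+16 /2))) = 11227076 /999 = 11238.31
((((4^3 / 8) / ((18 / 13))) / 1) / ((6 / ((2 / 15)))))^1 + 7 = 2887 / 405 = 7.13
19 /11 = 1.73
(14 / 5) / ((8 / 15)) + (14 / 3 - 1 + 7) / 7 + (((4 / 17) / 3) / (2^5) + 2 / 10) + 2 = 42727 / 4760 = 8.98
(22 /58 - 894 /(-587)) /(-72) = -32383 /1225656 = -0.03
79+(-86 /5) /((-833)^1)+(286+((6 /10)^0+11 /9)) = 13766099 /37485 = 367.24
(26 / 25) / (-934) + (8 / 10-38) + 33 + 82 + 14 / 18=78.58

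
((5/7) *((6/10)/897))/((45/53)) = 53/94185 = 0.00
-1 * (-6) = 6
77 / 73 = 1.05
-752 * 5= -3760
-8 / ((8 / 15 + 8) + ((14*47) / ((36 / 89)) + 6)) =-720 / 147713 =-0.00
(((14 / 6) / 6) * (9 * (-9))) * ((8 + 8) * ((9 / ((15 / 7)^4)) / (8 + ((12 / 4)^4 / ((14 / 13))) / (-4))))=7529536 / 378125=19.91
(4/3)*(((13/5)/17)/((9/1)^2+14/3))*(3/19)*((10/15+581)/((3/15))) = 90740/83011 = 1.09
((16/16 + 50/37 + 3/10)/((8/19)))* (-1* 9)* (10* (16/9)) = -37278/37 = -1007.51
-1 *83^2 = -6889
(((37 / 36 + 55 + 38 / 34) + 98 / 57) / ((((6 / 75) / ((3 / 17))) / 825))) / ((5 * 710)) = 188231725 / 6237776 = 30.18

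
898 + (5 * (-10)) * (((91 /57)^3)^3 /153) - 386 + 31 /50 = 23837706670578190012451 /48588683958688036050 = 490.60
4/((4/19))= 19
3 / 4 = 0.75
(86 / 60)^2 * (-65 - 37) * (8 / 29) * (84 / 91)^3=-72421632 / 1592825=-45.47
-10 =-10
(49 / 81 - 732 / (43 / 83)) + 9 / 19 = -93432104 / 66177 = -1411.85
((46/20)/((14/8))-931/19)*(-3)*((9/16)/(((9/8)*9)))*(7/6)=1669/180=9.27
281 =281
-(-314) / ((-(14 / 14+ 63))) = -4.91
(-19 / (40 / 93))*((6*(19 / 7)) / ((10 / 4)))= -100719 / 350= -287.77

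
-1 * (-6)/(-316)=-0.02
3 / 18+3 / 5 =23 / 30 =0.77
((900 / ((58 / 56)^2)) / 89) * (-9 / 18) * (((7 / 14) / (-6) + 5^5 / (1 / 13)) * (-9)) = 128992235400 / 74849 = 1723366.18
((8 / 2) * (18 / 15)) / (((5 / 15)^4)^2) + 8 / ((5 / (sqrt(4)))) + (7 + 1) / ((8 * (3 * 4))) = 377953 / 12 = 31496.08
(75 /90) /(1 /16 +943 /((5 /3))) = 200 /135807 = 0.00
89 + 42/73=6539/73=89.58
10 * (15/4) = 75/2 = 37.50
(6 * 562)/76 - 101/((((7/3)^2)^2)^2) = 4847136684/109531219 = 44.25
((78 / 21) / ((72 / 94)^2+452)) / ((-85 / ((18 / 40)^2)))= -2326077 / 118971916000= -0.00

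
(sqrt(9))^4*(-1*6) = -486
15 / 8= 1.88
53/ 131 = 0.40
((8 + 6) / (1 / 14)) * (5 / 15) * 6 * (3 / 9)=392 / 3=130.67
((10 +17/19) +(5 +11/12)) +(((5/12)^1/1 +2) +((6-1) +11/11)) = 1438/57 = 25.23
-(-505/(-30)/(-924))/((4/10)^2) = 0.11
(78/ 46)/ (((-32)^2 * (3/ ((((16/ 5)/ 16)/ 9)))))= 13/ 1059840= 0.00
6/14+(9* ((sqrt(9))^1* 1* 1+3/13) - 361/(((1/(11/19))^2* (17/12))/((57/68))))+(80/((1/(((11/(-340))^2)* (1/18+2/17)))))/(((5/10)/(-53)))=-877720639/20118735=-43.63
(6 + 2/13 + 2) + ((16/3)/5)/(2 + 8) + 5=12929/975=13.26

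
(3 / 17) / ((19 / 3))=0.03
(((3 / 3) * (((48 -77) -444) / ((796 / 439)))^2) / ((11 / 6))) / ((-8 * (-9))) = 3919752419 / 7603392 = 515.53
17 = 17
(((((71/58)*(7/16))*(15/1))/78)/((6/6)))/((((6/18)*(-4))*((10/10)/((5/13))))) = -37275/1254656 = -0.03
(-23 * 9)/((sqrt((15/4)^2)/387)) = -106812/5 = -21362.40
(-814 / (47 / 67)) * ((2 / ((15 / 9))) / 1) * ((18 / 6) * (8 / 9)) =-872608 / 235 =-3713.23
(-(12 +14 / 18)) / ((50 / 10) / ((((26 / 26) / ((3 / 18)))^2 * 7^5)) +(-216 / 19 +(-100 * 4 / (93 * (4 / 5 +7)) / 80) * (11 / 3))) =177593854620 / 158356850933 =1.12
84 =84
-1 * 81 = -81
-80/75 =-16/15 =-1.07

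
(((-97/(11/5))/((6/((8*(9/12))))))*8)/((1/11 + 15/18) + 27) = -240/19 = -12.63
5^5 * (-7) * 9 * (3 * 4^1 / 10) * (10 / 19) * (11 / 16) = -85485.20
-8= -8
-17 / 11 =-1.55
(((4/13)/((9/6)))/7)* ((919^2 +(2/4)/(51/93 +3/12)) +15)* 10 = 6689046880/27027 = 247494.98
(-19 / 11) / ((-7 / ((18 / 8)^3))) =13851 / 4928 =2.81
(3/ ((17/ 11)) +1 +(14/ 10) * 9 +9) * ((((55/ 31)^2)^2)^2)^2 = 2925144546368760005065917968750/ 12366193069702149485084177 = 236543.66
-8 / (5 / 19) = -30.40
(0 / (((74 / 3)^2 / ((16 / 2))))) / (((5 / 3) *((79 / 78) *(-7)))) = 0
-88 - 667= -755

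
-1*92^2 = -8464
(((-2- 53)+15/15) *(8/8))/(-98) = 27/49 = 0.55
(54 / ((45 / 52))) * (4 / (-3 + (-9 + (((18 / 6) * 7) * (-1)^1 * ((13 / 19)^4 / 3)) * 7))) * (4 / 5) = -650562432 / 74083525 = -8.78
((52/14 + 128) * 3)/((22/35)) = 6915/11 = 628.64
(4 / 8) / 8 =1 / 16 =0.06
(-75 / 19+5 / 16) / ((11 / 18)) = -5.95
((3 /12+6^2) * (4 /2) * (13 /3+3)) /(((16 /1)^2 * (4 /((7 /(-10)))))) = -2233 /6144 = -0.36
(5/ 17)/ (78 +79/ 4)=0.00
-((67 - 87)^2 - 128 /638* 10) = -126960 /319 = -397.99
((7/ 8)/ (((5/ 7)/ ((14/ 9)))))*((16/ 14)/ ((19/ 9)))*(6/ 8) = 147/ 190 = 0.77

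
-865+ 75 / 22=-18955 / 22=-861.59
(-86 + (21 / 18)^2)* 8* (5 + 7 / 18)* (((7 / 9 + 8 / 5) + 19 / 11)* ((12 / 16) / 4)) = -3412363 / 1215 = -2808.53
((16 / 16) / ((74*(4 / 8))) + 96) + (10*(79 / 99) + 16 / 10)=1934189 / 18315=105.61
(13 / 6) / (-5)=-13 / 30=-0.43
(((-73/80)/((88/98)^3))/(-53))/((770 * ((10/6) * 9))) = 0.00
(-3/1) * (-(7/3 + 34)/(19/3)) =327/19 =17.21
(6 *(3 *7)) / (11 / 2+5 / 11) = 2772 / 131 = 21.16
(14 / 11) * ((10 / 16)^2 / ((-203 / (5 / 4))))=-125 / 40832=-0.00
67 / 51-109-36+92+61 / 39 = -50.12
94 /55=1.71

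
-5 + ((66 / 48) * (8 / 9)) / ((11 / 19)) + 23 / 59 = -1327 / 531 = -2.50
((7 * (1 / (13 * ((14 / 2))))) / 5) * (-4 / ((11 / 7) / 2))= -56 / 715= -0.08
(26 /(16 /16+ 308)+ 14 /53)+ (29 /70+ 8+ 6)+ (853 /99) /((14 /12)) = 93096981 /4203430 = 22.15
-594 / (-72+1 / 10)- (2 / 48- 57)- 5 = 60.22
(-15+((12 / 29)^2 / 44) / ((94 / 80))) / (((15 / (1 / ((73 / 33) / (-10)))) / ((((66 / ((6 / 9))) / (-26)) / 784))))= -645530985 / 29408720432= -0.02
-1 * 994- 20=-1014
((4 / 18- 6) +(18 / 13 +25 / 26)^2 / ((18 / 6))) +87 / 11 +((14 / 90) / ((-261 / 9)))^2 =50226166889 / 12663693900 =3.97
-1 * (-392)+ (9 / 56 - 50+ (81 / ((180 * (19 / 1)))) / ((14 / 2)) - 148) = 1032953 / 5320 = 194.16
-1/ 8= -0.12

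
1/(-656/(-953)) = 953/656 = 1.45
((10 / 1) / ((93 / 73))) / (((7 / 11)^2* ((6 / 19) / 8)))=6713080 / 13671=491.05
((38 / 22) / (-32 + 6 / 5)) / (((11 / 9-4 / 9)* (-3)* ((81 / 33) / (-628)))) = -29830 / 4851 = -6.15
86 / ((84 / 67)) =2881 / 42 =68.60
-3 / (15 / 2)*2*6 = -24 / 5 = -4.80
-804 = -804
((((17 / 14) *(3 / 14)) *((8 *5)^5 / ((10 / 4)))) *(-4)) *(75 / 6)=-26112000000 / 49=-532897959.18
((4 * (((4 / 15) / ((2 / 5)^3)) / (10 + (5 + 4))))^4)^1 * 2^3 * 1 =50000000 / 10556001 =4.74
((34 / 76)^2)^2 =83521 / 2085136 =0.04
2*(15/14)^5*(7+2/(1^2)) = 6834375/268912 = 25.41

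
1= 1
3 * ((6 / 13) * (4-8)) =-72 / 13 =-5.54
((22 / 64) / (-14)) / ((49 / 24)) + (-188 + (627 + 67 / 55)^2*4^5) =3354518904565999 / 8300600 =404129689.97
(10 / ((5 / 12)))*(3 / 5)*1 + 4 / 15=44 / 3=14.67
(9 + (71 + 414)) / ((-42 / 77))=-905.67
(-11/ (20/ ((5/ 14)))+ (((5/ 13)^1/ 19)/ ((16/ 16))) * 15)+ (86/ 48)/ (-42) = 16073/ 248976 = 0.06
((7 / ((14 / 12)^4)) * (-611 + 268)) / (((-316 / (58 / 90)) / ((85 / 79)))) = 17748 / 6241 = 2.84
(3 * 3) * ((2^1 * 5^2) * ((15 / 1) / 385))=1350 / 77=17.53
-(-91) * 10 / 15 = 182 / 3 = 60.67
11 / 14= 0.79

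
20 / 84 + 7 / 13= 212 / 273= 0.78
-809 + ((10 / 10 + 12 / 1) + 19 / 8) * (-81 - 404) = -66127 / 8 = -8265.88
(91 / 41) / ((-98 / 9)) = -117 / 574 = -0.20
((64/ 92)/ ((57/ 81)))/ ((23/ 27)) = 11664/ 10051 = 1.16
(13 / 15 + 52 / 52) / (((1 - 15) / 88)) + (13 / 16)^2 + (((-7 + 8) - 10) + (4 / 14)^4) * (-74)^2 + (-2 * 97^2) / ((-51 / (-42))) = -10149641402377 / 156737280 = -64755.76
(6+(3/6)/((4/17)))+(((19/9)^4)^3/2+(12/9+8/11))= 97639007446776887/24853799210328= 3928.53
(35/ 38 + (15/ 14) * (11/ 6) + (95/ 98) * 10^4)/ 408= 12036915/ 506464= 23.77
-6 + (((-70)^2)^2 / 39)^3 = 13841287200999999644086 / 59319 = 233336489168731766.28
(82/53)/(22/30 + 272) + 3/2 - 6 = -1948947/433646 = -4.49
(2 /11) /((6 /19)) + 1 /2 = 71 /66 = 1.08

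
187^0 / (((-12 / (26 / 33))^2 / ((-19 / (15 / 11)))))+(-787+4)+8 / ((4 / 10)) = -763.06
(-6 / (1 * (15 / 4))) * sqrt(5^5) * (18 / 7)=-720 * sqrt(5) / 7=-230.00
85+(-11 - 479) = -405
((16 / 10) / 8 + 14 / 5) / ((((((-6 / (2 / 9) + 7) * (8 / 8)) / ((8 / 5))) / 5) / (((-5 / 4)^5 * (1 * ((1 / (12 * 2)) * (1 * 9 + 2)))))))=6875 / 4096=1.68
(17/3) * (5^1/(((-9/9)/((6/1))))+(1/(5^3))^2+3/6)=-5223947/31250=-167.17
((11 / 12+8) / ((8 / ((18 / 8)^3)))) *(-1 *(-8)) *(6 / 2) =78003 / 256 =304.70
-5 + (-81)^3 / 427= -533576 / 427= -1249.59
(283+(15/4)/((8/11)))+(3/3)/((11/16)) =289.61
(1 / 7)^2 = 1 / 49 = 0.02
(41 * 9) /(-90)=-41 /10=-4.10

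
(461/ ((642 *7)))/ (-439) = -461/ 1972866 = -0.00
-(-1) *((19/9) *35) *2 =1330/9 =147.78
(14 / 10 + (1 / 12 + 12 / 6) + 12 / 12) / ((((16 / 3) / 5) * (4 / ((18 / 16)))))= 1.18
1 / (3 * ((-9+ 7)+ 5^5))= 0.00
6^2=36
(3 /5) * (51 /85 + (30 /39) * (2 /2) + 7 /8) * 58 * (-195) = -304587 /20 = -15229.35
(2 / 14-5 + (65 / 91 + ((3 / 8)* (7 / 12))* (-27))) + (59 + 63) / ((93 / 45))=340139 / 6944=48.98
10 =10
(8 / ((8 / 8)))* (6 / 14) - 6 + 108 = 738 / 7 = 105.43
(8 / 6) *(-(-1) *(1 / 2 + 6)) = 26 / 3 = 8.67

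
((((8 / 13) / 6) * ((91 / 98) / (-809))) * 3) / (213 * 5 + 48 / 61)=-122 / 368168619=-0.00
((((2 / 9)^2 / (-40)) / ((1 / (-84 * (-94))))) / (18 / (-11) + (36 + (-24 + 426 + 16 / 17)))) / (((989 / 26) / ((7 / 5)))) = -5598593 / 6823951650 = -0.00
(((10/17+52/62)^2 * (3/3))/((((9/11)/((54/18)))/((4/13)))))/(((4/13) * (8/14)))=10885952/833187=13.07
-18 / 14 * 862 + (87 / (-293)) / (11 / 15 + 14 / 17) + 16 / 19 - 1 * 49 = -17893934652 / 15470693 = -1156.63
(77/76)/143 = 7/988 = 0.01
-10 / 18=-5 / 9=-0.56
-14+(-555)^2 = 308011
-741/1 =-741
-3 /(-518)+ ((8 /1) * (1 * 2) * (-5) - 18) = -50761 /518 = -97.99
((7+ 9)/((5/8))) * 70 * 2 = 3584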